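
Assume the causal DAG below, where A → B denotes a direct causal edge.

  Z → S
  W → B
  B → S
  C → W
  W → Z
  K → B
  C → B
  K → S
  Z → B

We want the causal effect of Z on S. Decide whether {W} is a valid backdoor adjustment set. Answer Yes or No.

Backdoor paths from Z to S (paths whose first edge points into Z):
  P1: Z <- W <- C -> B <- K -> S
  P2: Z <- W <- C -> B -> S
  P3: Z <- W -> B <- K -> S
  P4: Z <- W -> B -> S
Condition 1 (no descendant of Z in the set): holds — descendants of Z are {B, S}; none are in {W}.
Condition 2 (every backdoor path blocked by {W}):
  P1: blocked at chain node W ∈ conditioning set.
  P2: blocked at chain node W ∈ conditioning set.
  P3: blocked at fork node W ∈ conditioning set.
  P4: blocked at fork node W ∈ conditioning set.
{W} satisfies the backdoor criterion.

Yes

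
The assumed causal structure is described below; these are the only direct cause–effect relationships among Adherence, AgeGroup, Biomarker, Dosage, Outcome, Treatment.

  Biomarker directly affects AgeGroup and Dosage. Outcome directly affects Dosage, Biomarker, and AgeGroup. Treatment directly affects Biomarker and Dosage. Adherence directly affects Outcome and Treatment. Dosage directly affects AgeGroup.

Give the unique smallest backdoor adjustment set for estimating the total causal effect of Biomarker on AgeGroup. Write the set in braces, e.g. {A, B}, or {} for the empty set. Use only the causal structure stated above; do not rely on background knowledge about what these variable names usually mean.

Variables eligible for adjustment (non-descendants of Biomarker, excluding Biomarker and AgeGroup): {Adherence, Outcome, Treatment}.
Backdoor paths from Biomarker to AgeGroup:
  P1: Biomarker <- Outcome <- Adherence -> Treatment -> Dosage -> AgeGroup
  P2: Biomarker <- Outcome -> Dosage -> AgeGroup
  P3: Biomarker <- Outcome -> AgeGroup
  P4: Biomarker <- Treatment <- Adherence -> Outcome -> Dosage -> AgeGroup
  P5: Biomarker <- Treatment <- Adherence -> Outcome -> AgeGroup
  P6: Biomarker <- Treatment -> Dosage <- Outcome -> AgeGroup
  P7: Biomarker <- Treatment -> Dosage -> AgeGroup
The empty set is not sufficient: P1 (Biomarker <- Outcome <- Adherence -> Treatment -> Dosage -> AgeGroup) has no collider blocking it and no conditioned non-collider, so it is open.
Try {Outcome, Treatment}:
  P1: blocked at chain node Outcome ∈ conditioning set.
  P2: blocked at fork node Outcome ∈ conditioning set.
  P3: blocked at fork node Outcome ∈ conditioning set.
  P4: blocked at chain node Treatment ∈ conditioning set.
  P5: blocked at chain node Treatment ∈ conditioning set.
  P6: blocked at fork node Treatment ∈ conditioning set.
  P7: blocked at fork node Treatment ∈ conditioning set.
{Outcome, Treatment} contains no descendant of Biomarker and blocks every backdoor path.
Every element of {Outcome, Treatment} is needed (dropping Outcome leaves P2 open; dropping Treatment leaves P7 open), so no proper subset is valid.
Among all size-2 subsets of the eligible variables, only {Outcome, Treatment} blocks every backdoor path, so it is the unique smallest valid adjustment set.

{Outcome, Treatment}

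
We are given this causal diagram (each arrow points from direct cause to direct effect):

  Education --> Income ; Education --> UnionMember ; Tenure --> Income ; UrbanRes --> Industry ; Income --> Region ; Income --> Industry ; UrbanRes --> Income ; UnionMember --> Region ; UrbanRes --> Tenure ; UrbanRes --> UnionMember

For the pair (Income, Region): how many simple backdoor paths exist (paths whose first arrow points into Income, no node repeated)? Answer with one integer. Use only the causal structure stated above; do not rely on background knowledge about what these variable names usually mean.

3

A backdoor path from Income to Region is any simple undirected path whose first edge points into Income (i.e. leaves Income via a parent).
Parents of Income: {Education, Tenure, UrbanRes}.
Enumerating:
  P1: Income <- Education -> UnionMember -> Region
  P2: Income <- UrbanRes -> UnionMember -> Region
  P3: Income <- Tenure <- UrbanRes -> UnionMember -> Region
That exhausts the simple backdoor paths. Count: 3.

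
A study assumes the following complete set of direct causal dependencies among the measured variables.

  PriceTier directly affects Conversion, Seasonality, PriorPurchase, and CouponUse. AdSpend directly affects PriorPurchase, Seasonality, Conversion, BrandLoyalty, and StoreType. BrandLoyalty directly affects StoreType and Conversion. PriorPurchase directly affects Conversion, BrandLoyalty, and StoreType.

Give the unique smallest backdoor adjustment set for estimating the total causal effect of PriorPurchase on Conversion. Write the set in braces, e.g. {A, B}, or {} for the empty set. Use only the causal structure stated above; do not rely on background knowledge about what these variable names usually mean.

{AdSpend, PriceTier}

Variables eligible for adjustment (non-descendants of PriorPurchase, excluding PriorPurchase and Conversion): {AdSpend, CouponUse, PriceTier, Seasonality}.
Backdoor paths from PriorPurchase to Conversion:
  P1: PriorPurchase <- PriceTier -> Conversion
  P2: PriorPurchase <- PriceTier -> Seasonality <- AdSpend -> BrandLoyalty -> Conversion
  P3: PriorPurchase <- PriceTier -> Seasonality <- AdSpend -> Conversion
  P4: PriorPurchase <- PriceTier -> Seasonality <- AdSpend -> StoreType <- BrandLoyalty -> Conversion
  P5: PriorPurchase <- AdSpend -> BrandLoyalty -> Conversion
  P6: PriorPurchase <- AdSpend -> Conversion
  P7: PriorPurchase <- AdSpend -> StoreType <- BrandLoyalty -> Conversion
  P8: PriorPurchase <- AdSpend -> Seasonality <- PriceTier -> Conversion
The empty set is not sufficient: P1 (PriorPurchase <- PriceTier -> Conversion) has no collider blocking it and no conditioned non-collider, so it is open.
Try {AdSpend, PriceTier}:
  P1: blocked at fork node PriceTier ∈ conditioning set.
  P2: blocked at fork node PriceTier ∈ conditioning set.
  P3: blocked at fork node PriceTier ∈ conditioning set.
  P4: blocked at fork node PriceTier ∈ conditioning set.
  P5: blocked at fork node AdSpend ∈ conditioning set.
  P6: blocked at fork node AdSpend ∈ conditioning set.
  P7: blocked at fork node AdSpend ∈ conditioning set.
  P8: blocked at fork node AdSpend ∈ conditioning set.
{AdSpend, PriceTier} contains no descendant of PriorPurchase and blocks every backdoor path.
Every element of {AdSpend, PriceTier} is needed (dropping AdSpend leaves P5 open; dropping PriceTier leaves P1 open), so no proper subset is valid.
Among all size-2 subsets of the eligible variables, only {AdSpend, PriceTier} blocks every backdoor path, so it is the unique smallest valid adjustment set.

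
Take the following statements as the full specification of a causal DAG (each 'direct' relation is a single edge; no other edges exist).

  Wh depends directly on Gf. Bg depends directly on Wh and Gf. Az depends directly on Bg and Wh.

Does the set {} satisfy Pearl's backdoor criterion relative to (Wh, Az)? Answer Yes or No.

Backdoor paths from Wh to Az (paths whose first edge points into Wh):
  P1: Wh <- Gf -> Bg -> Az
Condition 1 (no descendant of Wh in the set): holds — descendants of Wh are {Az, Bg}; none are in {}.
Condition 2 (every backdoor path blocked by {}):
  P1: open — no interior node is in the conditioning set.
{} does not satisfy the backdoor criterion.

No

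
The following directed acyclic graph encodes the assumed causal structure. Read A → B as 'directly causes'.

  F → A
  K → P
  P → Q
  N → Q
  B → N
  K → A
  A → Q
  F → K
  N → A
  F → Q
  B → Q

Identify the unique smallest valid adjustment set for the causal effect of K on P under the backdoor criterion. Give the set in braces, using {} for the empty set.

{}

Variables eligible for adjustment (non-descendants of K, excluding K and P): {B, F, N}.
Backdoor paths from K to P:
  P1: K <- F -> A <- N <- B -> Q <- P
  P2: K <- F -> A <- N -> Q <- P
  P3: K <- F -> A -> Q <- P
  P4: K <- F -> Q <- P
Each backdoor path contains an unconditioned collider, so every path is already blocked with the empty conditioning set:
  P1: blocked at collider A (neither it nor any descendant is in the conditioning set).
  P2: blocked at collider A (neither it nor any descendant is in the conditioning set).
  P3: blocked at collider Q (neither it nor any descendant is in the conditioning set).
  P4: blocked at collider Q (neither it nor any descendant is in the conditioning set).
The empty set is therefore the unique smallest valid set.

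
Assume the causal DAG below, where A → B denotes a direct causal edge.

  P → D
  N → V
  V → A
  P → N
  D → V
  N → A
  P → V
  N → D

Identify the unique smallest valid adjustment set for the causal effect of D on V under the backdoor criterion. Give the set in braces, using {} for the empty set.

{N, P}

Variables eligible for adjustment (non-descendants of D, excluding D and V): {N, P}.
Backdoor paths from D to V:
  P1: D <- P -> N -> V
  P2: D <- P -> N -> A <- V
  P3: D <- P -> V
  P4: D <- N <- P -> V
  P5: D <- N -> V
  P6: D <- N -> A <- V
The empty set is not sufficient: P1 (D <- P -> N -> V) has no collider blocking it and no conditioned non-collider, so it is open.
Try {N, P}:
  P1: blocked at fork node P ∈ conditioning set.
  P2: blocked at fork node P ∈ conditioning set.
  P3: blocked at fork node P ∈ conditioning set.
  P4: blocked at chain node N ∈ conditioning set.
  P5: blocked at fork node N ∈ conditioning set.
  P6: blocked at fork node N ∈ conditioning set.
{N, P} contains no descendant of D and blocks every backdoor path.
Every element of {N, P} is needed (dropping N leaves P5 open; dropping P leaves P3 open), so no proper subset is valid.
Among all size-2 subsets of the eligible variables, only {N, P} blocks every backdoor path, so it is the unique smallest valid adjustment set.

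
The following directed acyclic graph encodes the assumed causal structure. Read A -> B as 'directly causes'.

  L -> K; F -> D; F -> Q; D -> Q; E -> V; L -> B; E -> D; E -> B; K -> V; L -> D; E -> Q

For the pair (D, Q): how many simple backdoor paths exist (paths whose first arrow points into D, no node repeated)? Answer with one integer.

A backdoor path from D to Q is any simple undirected path whose first edge points into D (i.e. leaves D via a parent).
Parents of D: {E, F, L}.
Enumerating:
  P1: D <- L -> K -> V <- E -> Q
  P2: D <- L -> B <- E -> Q
  P3: D <- F -> Q
  P4: D <- E -> Q
That exhausts the simple backdoor paths. Count: 4.

4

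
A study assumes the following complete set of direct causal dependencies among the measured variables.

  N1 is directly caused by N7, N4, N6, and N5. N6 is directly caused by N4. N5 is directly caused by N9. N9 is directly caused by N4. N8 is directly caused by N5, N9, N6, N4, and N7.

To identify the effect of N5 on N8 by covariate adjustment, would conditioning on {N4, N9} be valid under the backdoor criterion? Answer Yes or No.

Yes

Backdoor paths from N5 to N8 (paths whose first edge points into N5):
  P1: N5 <- N9 <- N4 -> N6 -> N1 <- N7 -> N8
  P2: N5 <- N9 <- N4 -> N6 -> N8
  P3: N5 <- N9 <- N4 -> N1 <- N7 -> N8
  P4: N5 <- N9 <- N4 -> N1 <- N6 -> N8
  P5: N5 <- N9 <- N4 -> N8
  P6: N5 <- N9 -> N8
Condition 1 (no descendant of N5 in the set): holds — descendants of N5 are {N1, N8}; none are in {N4, N9}.
Condition 2 (every backdoor path blocked by {N4, N9}):
  P1: blocked at chain node N9 ∈ conditioning set.
  P2: blocked at chain node N9 ∈ conditioning set.
  P3: blocked at chain node N9 ∈ conditioning set.
  P4: blocked at chain node N9 ∈ conditioning set.
  P5: blocked at chain node N9 ∈ conditioning set.
  P6: blocked at fork node N9 ∈ conditioning set.
{N4, N9} satisfies the backdoor criterion.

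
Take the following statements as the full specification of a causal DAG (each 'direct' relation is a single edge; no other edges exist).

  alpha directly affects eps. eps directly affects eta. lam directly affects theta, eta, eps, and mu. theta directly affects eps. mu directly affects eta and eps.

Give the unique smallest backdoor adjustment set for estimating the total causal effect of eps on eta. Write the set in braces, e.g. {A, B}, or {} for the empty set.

{lam, mu}

Variables eligible for adjustment (non-descendants of eps, excluding eps and eta): {alpha, lam, mu, theta}.
Backdoor paths from eps to eta:
  P1: eps <- lam -> mu -> eta
  P2: eps <- lam -> eta
  P3: eps <- theta <- lam -> mu -> eta
  P4: eps <- theta <- lam -> eta
  P5: eps <- mu <- lam -> eta
  P6: eps <- mu -> eta
The empty set is not sufficient: P1 (eps <- lam -> mu -> eta) has no collider blocking it and no conditioned non-collider, so it is open.
Try {lam, mu}:
  P1: blocked at fork node lam ∈ conditioning set.
  P2: blocked at fork node lam ∈ conditioning set.
  P3: blocked at fork node lam ∈ conditioning set.
  P4: blocked at fork node lam ∈ conditioning set.
  P5: blocked at chain node mu ∈ conditioning set.
  P6: blocked at fork node mu ∈ conditioning set.
{lam, mu} contains no descendant of eps and blocks every backdoor path.
Every element of {lam, mu} is needed (dropping lam leaves P2 open; dropping mu leaves P6 open), so no proper subset is valid.
Among all size-2 subsets of the eligible variables, only {lam, mu} blocks every backdoor path, so it is the unique smallest valid adjustment set.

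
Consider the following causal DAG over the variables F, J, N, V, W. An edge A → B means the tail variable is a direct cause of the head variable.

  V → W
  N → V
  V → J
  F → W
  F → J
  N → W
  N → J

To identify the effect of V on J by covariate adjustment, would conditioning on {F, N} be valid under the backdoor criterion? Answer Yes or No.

Yes

Backdoor paths from V to J (paths whose first edge points into V):
  P1: V <- N -> J
  P2: V <- N -> W <- F -> J
Condition 1 (no descendant of V in the set): holds — descendants of V are {J, W}; none are in {F, N}.
Condition 2 (every backdoor path blocked by {F, N}):
  P1: blocked at fork node N ∈ conditioning set.
  P2: blocked at fork node N ∈ conditioning set.
{F, N} satisfies the backdoor criterion.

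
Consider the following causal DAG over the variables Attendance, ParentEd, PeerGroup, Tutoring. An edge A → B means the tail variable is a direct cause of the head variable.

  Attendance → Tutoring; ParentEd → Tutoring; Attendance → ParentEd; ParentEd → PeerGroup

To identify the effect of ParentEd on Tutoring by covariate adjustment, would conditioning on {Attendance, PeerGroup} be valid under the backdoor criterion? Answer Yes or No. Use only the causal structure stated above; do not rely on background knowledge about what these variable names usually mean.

Backdoor paths from ParentEd to Tutoring (paths whose first edge points into ParentEd):
  P1: ParentEd <- Attendance -> Tutoring
Condition 1 (no descendant of ParentEd in the set): FAILS — PeerGroup is a descendant of ParentEd.
Condition 2 (every backdoor path blocked by {Attendance, PeerGroup}):
  P1: blocked at fork node Attendance ∈ conditioning set.
{Attendance, PeerGroup} does not satisfy the backdoor criterion.

No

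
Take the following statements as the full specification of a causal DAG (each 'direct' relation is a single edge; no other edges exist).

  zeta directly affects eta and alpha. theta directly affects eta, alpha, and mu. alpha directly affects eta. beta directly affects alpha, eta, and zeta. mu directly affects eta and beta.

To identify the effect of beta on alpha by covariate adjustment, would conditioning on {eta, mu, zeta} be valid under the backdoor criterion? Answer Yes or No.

No

Backdoor paths from beta to alpha (paths whose first edge points into beta):
  P1: beta <- mu <- theta -> alpha
  P2: beta <- mu <- theta -> eta <- zeta -> alpha
  P3: beta <- mu <- theta -> eta <- alpha
  P4: beta <- mu -> eta <- theta -> alpha
  P5: beta <- mu -> eta <- zeta -> alpha
  P6: beta <- mu -> eta <- alpha
Condition 1 (no descendant of beta in the set): FAILS — eta and zeta are descendants of beta.
Condition 2 (every backdoor path blocked by {eta, mu, zeta}):
  P1: blocked at chain node mu ∈ conditioning set.
  P2: blocked at chain node mu ∈ conditioning set.
  P3: blocked at chain node mu ∈ conditioning set.
  P4: blocked at fork node mu ∈ conditioning set.
  P5: blocked at fork node mu ∈ conditioning set.
  P6: blocked at fork node mu ∈ conditioning set.
{eta, mu, zeta} does not satisfy the backdoor criterion.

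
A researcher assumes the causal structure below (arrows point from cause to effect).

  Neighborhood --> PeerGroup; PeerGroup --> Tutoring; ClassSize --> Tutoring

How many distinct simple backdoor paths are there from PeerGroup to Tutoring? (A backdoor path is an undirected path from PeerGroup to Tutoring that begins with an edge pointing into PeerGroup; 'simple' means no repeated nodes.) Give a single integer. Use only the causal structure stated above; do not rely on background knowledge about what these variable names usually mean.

A backdoor path from PeerGroup to Tutoring is any simple undirected path whose first edge points into PeerGroup (i.e. leaves PeerGroup via a parent).
Parents of PeerGroup: {Neighborhood}.
No simple path from any parent of PeerGroup reaches Tutoring without revisiting PeerGroup, so there are no backdoor paths.

0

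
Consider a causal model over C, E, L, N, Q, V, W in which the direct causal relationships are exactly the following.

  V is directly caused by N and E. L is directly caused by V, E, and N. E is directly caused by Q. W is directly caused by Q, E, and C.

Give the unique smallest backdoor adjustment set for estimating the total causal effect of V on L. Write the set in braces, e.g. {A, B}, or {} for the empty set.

{E, N}

Variables eligible for adjustment (non-descendants of V, excluding V and L): {C, E, N, Q, W}.
Backdoor paths from V to L:
  P1: V <- N -> L
  P2: V <- E -> L
The empty set is not sufficient: P1 (V <- N -> L) has no collider blocking it and no conditioned non-collider, so it is open.
Try {E, N}:
  P1: blocked at fork node N ∈ conditioning set.
  P2: blocked at fork node E ∈ conditioning set.
{E, N} contains no descendant of V and blocks every backdoor path.
Every element of {E, N} is needed (dropping E leaves P2 open; dropping N leaves P1 open), so no proper subset is valid.
Among all size-2 subsets of the eligible variables, only {E, N} blocks every backdoor path, so it is the unique smallest valid adjustment set.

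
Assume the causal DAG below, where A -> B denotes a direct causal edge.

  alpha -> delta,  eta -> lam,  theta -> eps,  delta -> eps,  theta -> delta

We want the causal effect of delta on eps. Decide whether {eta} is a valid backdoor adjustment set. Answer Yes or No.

Backdoor paths from delta to eps (paths whose first edge points into delta):
  P1: delta <- theta -> eps
Condition 1 (no descendant of delta in the set): holds — descendants of delta are {eps}; none are in {eta}.
Condition 2 (every backdoor path blocked by {eta}):
  P1: open — no interior node is in the conditioning set.
{eta} does not satisfy the backdoor criterion.

No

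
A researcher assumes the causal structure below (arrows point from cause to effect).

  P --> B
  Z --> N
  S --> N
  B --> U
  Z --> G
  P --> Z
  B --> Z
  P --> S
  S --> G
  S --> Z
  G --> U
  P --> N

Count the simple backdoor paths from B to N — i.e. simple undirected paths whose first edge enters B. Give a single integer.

A backdoor path from B to N is any simple undirected path whose first edge points into B (i.e. leaves B via a parent).
Parents of B: {P}.
Enumerating:
  P1: B <- P -> S -> Z -> N
  P2: B <- P -> S -> G <- Z -> N
  P3: B <- P -> S -> N
  P4: B <- P -> Z <- S -> N
  P5: B <- P -> Z -> G <- S -> N
  P6: B <- P -> Z -> N
  P7: B <- P -> N
That exhausts the simple backdoor paths. Count: 7.

7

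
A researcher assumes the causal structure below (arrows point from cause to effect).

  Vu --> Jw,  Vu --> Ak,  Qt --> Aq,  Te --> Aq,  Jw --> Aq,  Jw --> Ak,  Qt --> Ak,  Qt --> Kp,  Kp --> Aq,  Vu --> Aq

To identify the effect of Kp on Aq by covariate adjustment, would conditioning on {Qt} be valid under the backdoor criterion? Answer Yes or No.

Backdoor paths from Kp to Aq (paths whose first edge points into Kp):
  P1: Kp <- Qt -> Aq
  P2: Kp <- Qt -> Ak <- Vu -> Jw -> Aq
  P3: Kp <- Qt -> Ak <- Vu -> Aq
  P4: Kp <- Qt -> Ak <- Jw <- Vu -> Aq
  P5: Kp <- Qt -> Ak <- Jw -> Aq
Condition 1 (no descendant of Kp in the set): holds — descendants of Kp are {Aq}; none are in {Qt}.
Condition 2 (every backdoor path blocked by {Qt}):
  P1: blocked at fork node Qt ∈ conditioning set.
  P2: blocked at fork node Qt ∈ conditioning set.
  P3: blocked at fork node Qt ∈ conditioning set.
  P4: blocked at fork node Qt ∈ conditioning set.
  P5: blocked at fork node Qt ∈ conditioning set.
{Qt} satisfies the backdoor criterion.

Yes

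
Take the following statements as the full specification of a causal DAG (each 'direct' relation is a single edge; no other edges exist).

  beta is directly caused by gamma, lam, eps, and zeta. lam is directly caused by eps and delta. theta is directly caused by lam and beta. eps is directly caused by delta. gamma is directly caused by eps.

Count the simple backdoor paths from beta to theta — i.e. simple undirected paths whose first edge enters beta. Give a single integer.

A backdoor path from beta to theta is any simple undirected path whose first edge points into beta (i.e. leaves beta via a parent).
Parents of beta: {eps, gamma, lam, zeta}.
Enumerating:
  P1: beta <- eps <- delta -> lam -> theta
  P2: beta <- eps -> lam -> theta
  P3: beta <- gamma <- eps <- delta -> lam -> theta
  P4: beta <- gamma <- eps -> lam -> theta
  P5: beta <- lam -> theta
That exhausts the simple backdoor paths. Count: 5.

5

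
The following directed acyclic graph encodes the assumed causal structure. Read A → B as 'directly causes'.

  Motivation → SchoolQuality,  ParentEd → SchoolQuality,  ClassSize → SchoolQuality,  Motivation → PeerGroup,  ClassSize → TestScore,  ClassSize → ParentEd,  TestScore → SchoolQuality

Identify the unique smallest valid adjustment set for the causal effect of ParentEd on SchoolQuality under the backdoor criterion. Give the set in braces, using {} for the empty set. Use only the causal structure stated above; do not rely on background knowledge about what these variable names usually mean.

{ClassSize}

Variables eligible for adjustment (non-descendants of ParentEd, excluding ParentEd and SchoolQuality): {ClassSize, Motivation, PeerGroup, TestScore}.
Backdoor paths from ParentEd to SchoolQuality:
  P1: ParentEd <- ClassSize -> TestScore -> SchoolQuality
  P2: ParentEd <- ClassSize -> SchoolQuality
The empty set is not sufficient: P1 (ParentEd <- ClassSize -> TestScore -> SchoolQuality) has no collider blocking it and no conditioned non-collider, so it is open.
Try {ClassSize}:
  P1: blocked at fork node ClassSize ∈ conditioning set.
  P2: blocked at fork node ClassSize ∈ conditioning set.
{ClassSize} contains no descendant of ParentEd and blocks every backdoor path.
No other singleton works — e.g. {Motivation} leaves P1 open — so {ClassSize} is the unique smallest valid adjustment set.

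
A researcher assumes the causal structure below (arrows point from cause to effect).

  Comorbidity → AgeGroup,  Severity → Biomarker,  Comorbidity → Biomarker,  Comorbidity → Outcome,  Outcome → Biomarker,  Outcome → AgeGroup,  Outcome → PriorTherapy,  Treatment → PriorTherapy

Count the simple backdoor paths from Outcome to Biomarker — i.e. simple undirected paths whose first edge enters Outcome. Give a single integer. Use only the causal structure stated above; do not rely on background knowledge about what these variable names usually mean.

1

A backdoor path from Outcome to Biomarker is any simple undirected path whose first edge points into Outcome (i.e. leaves Outcome via a parent).
Parents of Outcome: {Comorbidity}.
Enumerating:
  P1: Outcome <- Comorbidity -> Biomarker
That exhausts the simple backdoor paths. Count: 1.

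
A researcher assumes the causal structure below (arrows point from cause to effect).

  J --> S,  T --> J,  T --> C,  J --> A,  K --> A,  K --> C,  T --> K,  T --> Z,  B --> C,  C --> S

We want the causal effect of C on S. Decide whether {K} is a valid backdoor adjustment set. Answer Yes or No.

No

Backdoor paths from C to S (paths whose first edge points into C):
  P1: C <- T -> J -> S
  P2: C <- T -> K -> A <- J -> S
  P3: C <- K <- T -> J -> S
  P4: C <- K -> A <- J -> S
Condition 1 (no descendant of C in the set): holds — descendants of C are {S}; none are in {K}.
Condition 2 (every backdoor path blocked by {K}):
  P1: open — no interior node is in the conditioning set.
  P2: blocked at chain node K ∈ conditioning set.
  P3: blocked at chain node K ∈ conditioning set.
  P4: blocked at fork node K ∈ conditioning set.
{K} does not satisfy the backdoor criterion.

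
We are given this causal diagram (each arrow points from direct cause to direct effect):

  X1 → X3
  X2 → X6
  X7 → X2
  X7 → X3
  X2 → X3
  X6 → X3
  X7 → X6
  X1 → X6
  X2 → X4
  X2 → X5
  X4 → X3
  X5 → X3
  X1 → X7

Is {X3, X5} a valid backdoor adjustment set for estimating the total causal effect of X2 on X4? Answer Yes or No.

No

Backdoor paths from X2 to X4 (paths whose first edge points into X2):
  P1: X2 <- X7 <- X1 -> X6 -> X3 <- X4
  P2: X2 <- X7 <- X1 -> X3 <- X4
  P3: X2 <- X7 -> X6 <- X1 -> X3 <- X4
  P4: X2 <- X7 -> X6 -> X3 <- X4
  P5: X2 <- X7 -> X3 <- X4
Condition 1 (no descendant of X2 in the set): FAILS — X3 and X5 are descendants of X2.
Condition 2 (every backdoor path blocked by {X3, X5}):
  P1: open — collider(s) X3 are conditioned on (or have a conditioned descendant) and no non-collider on the path is in the set.
  P2: open — collider(s) X3 are conditioned on (or have a conditioned descendant) and no non-collider on the path is in the set.
  P3: open — collider(s) X6, X3 are conditioned on (or have a conditioned descendant) and no non-collider on the path is in the set.
  P4: open — collider(s) X3 are conditioned on (or have a conditioned descendant) and no non-collider on the path is in the set.
  P5: open — collider(s) X3 are conditioned on (or have a conditioned descendant) and no non-collider on the path is in the set.
{X3, X5} does not satisfy the backdoor criterion.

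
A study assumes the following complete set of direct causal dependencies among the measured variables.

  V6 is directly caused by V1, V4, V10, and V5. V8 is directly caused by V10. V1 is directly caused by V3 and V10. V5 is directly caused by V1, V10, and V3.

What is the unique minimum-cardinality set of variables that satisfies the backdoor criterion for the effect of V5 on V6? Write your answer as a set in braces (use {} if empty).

{V1, V10}

Variables eligible for adjustment (non-descendants of V5, excluding V5 and V6): {V1, V10, V3, V4, V8}.
Backdoor paths from V5 to V6:
  P1: V5 <- V10 -> V1 -> V6
  P2: V5 <- V10 -> V6
  P3: V5 <- V3 -> V1 <- V10 -> V6
  P4: V5 <- V3 -> V1 -> V6
  P5: V5 <- V1 <- V10 -> V6
  P6: V5 <- V1 -> V6
The empty set is not sufficient: P1 (V5 <- V10 -> V1 -> V6) has no collider blocking it and no conditioned non-collider, so it is open.
Try {V1, V10}:
  P1: blocked at fork node V10 ∈ conditioning set.
  P2: blocked at fork node V10 ∈ conditioning set.
  P3: blocked at fork node V10 ∈ conditioning set.
  P4: blocked at chain node V1 ∈ conditioning set.
  P5: blocked at chain node V1 ∈ conditioning set.
  P6: blocked at fork node V1 ∈ conditioning set.
{V1, V10} contains no descendant of V5 and blocks every backdoor path.
Every element of {V1, V10} is needed (dropping V1 leaves P4 open; dropping V10 leaves P2 open), so no proper subset is valid.
Among all size-2 subsets of the eligible variables, only {V1, V10} blocks every backdoor path, so it is the unique smallest valid adjustment set.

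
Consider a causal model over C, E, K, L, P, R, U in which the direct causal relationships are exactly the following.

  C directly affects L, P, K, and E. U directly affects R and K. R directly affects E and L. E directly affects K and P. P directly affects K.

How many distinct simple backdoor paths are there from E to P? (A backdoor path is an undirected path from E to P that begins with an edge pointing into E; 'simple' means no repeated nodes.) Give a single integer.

A backdoor path from E to P is any simple undirected path whose first edge points into E (i.e. leaves E via a parent).
Parents of E: {C, R}.
Enumerating:
  P1: E <- R <- U -> K <- C -> P
  P2: E <- R <- U -> K <- P
  P3: E <- R -> L <- C -> P
  P4: E <- R -> L <- C -> K <- P
  P5: E <- C -> L <- R <- U -> K <- P
  P6: E <- C -> P
  P7: E <- C -> K <- P
That exhausts the simple backdoor paths. Count: 7.

7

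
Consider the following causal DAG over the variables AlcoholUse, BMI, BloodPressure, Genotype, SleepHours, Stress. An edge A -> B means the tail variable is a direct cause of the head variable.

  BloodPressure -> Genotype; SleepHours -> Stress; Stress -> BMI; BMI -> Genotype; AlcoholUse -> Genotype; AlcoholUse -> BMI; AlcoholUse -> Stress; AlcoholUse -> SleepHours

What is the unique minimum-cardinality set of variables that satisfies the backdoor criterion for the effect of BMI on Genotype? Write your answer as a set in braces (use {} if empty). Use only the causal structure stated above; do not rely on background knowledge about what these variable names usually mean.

{AlcoholUse}

Variables eligible for adjustment (non-descendants of BMI, excluding BMI and Genotype): {AlcoholUse, BloodPressure, SleepHours, Stress}.
Backdoor paths from BMI to Genotype:
  P1: BMI <- AlcoholUse -> Genotype
  P2: BMI <- Stress <- AlcoholUse -> Genotype
  P3: BMI <- Stress <- SleepHours <- AlcoholUse -> Genotype
The empty set is not sufficient: P1 (BMI <- AlcoholUse -> Genotype) has no collider blocking it and no conditioned non-collider, so it is open.
Try {AlcoholUse}:
  P1: blocked at fork node AlcoholUse ∈ conditioning set.
  P2: blocked at fork node AlcoholUse ∈ conditioning set.
  P3: blocked at fork node AlcoholUse ∈ conditioning set.
{AlcoholUse} contains no descendant of BMI and blocks every backdoor path.
No other singleton works — e.g. {BloodPressure} leaves P1 open — so {AlcoholUse} is the unique smallest valid adjustment set.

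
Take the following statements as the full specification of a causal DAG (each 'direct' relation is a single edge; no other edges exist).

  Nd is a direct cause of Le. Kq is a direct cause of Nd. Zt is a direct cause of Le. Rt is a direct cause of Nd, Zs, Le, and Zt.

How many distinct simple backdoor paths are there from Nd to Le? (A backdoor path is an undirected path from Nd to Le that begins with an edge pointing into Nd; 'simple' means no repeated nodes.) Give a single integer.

2

A backdoor path from Nd to Le is any simple undirected path whose first edge points into Nd (i.e. leaves Nd via a parent).
Parents of Nd: {Kq, Rt}.
Enumerating:
  P1: Nd <- Rt -> Zt -> Le
  P2: Nd <- Rt -> Le
That exhausts the simple backdoor paths. Count: 2.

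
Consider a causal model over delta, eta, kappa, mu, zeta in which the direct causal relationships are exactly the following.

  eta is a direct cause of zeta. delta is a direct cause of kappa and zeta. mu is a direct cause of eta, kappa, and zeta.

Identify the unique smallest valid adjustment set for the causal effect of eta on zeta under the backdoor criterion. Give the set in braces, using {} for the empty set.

Variables eligible for adjustment (non-descendants of eta, excluding eta and zeta): {delta, kappa, mu}.
Backdoor paths from eta to zeta:
  P1: eta <- mu -> kappa <- delta -> zeta
  P2: eta <- mu -> zeta
The empty set is not sufficient: P2 (eta <- mu -> zeta) has no collider blocking it and no conditioned non-collider, so it is open.
Try {mu}:
  P1: blocked at fork node mu ∈ conditioning set.
  P2: blocked at fork node mu ∈ conditioning set.
{mu} contains no descendant of eta and blocks every backdoor path.
No other singleton works — e.g. {delta} leaves P2 open — so {mu} is the unique smallest valid adjustment set.

{mu}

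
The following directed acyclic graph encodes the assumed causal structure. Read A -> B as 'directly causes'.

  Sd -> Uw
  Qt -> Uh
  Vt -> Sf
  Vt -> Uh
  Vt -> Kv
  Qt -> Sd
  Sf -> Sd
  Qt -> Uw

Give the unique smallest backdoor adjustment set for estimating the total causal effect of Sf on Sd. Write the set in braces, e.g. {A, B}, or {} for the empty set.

{}

Variables eligible for adjustment (non-descendants of Sf, excluding Sf and Sd): {Kv, Qt, Uh, Vt}.
Backdoor paths from Sf to Sd:
  P1: Sf <- Vt -> Uh <- Qt -> Sd
  P2: Sf <- Vt -> Uh <- Qt -> Uw <- Sd
Each backdoor path contains an unconditioned collider, so every path is already blocked with the empty conditioning set:
  P1: blocked at collider Uh (neither it nor any descendant is in the conditioning set).
  P2: blocked at collider Uh (neither it nor any descendant is in the conditioning set).
The empty set is therefore the unique smallest valid set.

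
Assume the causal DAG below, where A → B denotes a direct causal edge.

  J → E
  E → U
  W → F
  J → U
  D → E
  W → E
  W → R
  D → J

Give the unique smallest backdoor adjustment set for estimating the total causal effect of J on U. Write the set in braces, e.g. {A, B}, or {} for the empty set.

Variables eligible for adjustment (non-descendants of J, excluding J and U): {D, F, R, W}.
Backdoor paths from J to U:
  P1: J <- D -> E -> U
The empty set is not sufficient: P1 (J <- D -> E -> U) has no collider blocking it and no conditioned non-collider, so it is open.
Try {D}:
  P1: blocked at fork node D ∈ conditioning set.
{D} contains no descendant of J and blocks every backdoor path.
No other singleton works — e.g. {W} leaves P1 open — so {D} is the unique smallest valid adjustment set.

{D}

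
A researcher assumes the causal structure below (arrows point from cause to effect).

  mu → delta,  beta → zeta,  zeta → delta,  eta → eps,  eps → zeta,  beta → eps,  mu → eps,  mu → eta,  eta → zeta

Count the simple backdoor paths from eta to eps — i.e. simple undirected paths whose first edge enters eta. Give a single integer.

A backdoor path from eta to eps is any simple undirected path whose first edge points into eta (i.e. leaves eta via a parent).
Parents of eta: {mu}.
Enumerating:
  P1: eta <- mu -> eps
  P2: eta <- mu -> delta <- zeta <- beta -> eps
  P3: eta <- mu -> delta <- zeta <- eps
That exhausts the simple backdoor paths. Count: 3.

3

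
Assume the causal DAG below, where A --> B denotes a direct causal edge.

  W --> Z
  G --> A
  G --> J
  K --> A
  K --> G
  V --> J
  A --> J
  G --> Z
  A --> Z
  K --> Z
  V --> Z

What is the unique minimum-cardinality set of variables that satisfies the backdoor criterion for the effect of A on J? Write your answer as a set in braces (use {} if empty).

{G}

Variables eligible for adjustment (non-descendants of A, excluding A and J): {G, K, V, W}.
Backdoor paths from A to J:
  P1: A <- K -> G -> J
  P2: A <- K -> G -> Z <- V -> J
  P3: A <- K -> Z <- V -> J
  P4: A <- K -> Z <- G -> J
  P5: A <- G <- K -> Z <- V -> J
  P6: A <- G -> J
  P7: A <- G -> Z <- V -> J
The empty set is not sufficient: P1 (A <- K -> G -> J) has no collider blocking it and no conditioned non-collider, so it is open.
Try {G}:
  P1: blocked at chain node G ∈ conditioning set.
  P2: blocked at chain node G ∈ conditioning set.
  P3: blocked at collider Z (neither it nor any descendant is in the conditioning set).
  P4: blocked at collider Z (neither it nor any descendant is in the conditioning set).
  P5: blocked at chain node G ∈ conditioning set.
  P6: blocked at fork node G ∈ conditioning set.
  P7: blocked at fork node G ∈ conditioning set.
{G} contains no descendant of A and blocks every backdoor path.
No other singleton works — e.g. {V} leaves P1 open — so {G} is the unique smallest valid adjustment set.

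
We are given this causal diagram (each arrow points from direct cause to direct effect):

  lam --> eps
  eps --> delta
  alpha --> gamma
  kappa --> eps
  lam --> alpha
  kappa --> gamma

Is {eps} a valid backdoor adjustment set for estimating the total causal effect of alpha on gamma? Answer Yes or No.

Backdoor paths from alpha to gamma (paths whose first edge points into alpha):
  P1: alpha <- lam -> eps <- kappa -> gamma
Condition 1 (no descendant of alpha in the set): holds — descendants of alpha are {gamma}; none are in {eps}.
Condition 2 (every backdoor path blocked by {eps}):
  P1: open — collider(s) eps are conditioned on (or have a conditioned descendant) and no non-collider on the path is in the set.
{eps} does not satisfy the backdoor criterion.

No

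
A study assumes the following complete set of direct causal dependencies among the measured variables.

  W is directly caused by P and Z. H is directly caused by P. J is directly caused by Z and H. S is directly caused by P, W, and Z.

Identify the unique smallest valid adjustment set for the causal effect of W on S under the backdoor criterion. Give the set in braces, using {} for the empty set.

{P, Z}

Variables eligible for adjustment (non-descendants of W, excluding W and S): {H, J, P, Z}.
Backdoor paths from W to S:
  P1: W <- Z -> J <- H <- P -> S
  P2: W <- Z -> S
  P3: W <- P -> H -> J <- Z -> S
  P4: W <- P -> S
The empty set is not sufficient: P2 (W <- Z -> S) has no collider blocking it and no conditioned non-collider, so it is open.
Try {P, Z}:
  P1: blocked at fork node Z ∈ conditioning set.
  P2: blocked at fork node Z ∈ conditioning set.
  P3: blocked at fork node P ∈ conditioning set.
  P4: blocked at fork node P ∈ conditioning set.
{P, Z} contains no descendant of W and blocks every backdoor path.
Every element of {P, Z} is needed (dropping P leaves P4 open; dropping Z leaves P2 open), so no proper subset is valid.
Among all size-2 subsets of the eligible variables, only {P, Z} blocks every backdoor path, so it is the unique smallest valid adjustment set.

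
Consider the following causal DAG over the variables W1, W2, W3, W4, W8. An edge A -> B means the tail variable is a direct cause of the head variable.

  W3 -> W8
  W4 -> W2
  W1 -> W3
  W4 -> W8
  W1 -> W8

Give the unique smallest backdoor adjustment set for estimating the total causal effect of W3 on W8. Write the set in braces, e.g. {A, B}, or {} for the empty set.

{W1}

Variables eligible for adjustment (non-descendants of W3, excluding W3 and W8): {W1, W2, W4}.
Backdoor paths from W3 to W8:
  P1: W3 <- W1 -> W8
The empty set is not sufficient: P1 (W3 <- W1 -> W8) has no collider blocking it and no conditioned non-collider, so it is open.
Try {W1}:
  P1: blocked at fork node W1 ∈ conditioning set.
{W1} contains no descendant of W3 and blocks every backdoor path.
No other singleton works — e.g. {W4} leaves P1 open — so {W1} is the unique smallest valid adjustment set.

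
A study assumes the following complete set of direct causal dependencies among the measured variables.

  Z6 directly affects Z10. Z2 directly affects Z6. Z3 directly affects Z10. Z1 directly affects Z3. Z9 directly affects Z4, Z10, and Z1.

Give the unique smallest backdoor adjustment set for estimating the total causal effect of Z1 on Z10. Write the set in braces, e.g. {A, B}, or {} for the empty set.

Variables eligible for adjustment (non-descendants of Z1, excluding Z1 and Z10): {Z2, Z4, Z6, Z9}.
Backdoor paths from Z1 to Z10:
  P1: Z1 <- Z9 -> Z10
The empty set is not sufficient: P1 (Z1 <- Z9 -> Z10) has no collider blocking it and no conditioned non-collider, so it is open.
Try {Z9}:
  P1: blocked at fork node Z9 ∈ conditioning set.
{Z9} contains no descendant of Z1 and blocks every backdoor path.
No other singleton works — e.g. {Z2} leaves P1 open — so {Z9} is the unique smallest valid adjustment set.

{Z9}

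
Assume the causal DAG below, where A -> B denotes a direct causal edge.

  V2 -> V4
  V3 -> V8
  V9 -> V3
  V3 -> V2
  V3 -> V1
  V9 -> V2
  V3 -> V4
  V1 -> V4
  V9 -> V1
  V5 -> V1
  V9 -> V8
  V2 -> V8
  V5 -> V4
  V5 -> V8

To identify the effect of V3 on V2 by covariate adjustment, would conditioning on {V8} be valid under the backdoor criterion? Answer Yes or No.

No

Backdoor paths from V3 to V2 (paths whose first edge points into V3):
  P1: V3 <- V9 -> V2
  P2: V3 <- V9 -> V1 <- V5 -> V4 <- V2
  P3: V3 <- V9 -> V1 <- V5 -> V8 <- V2
  P4: V3 <- V9 -> V1 -> V4 <- V5 -> V8 <- V2
  P5: V3 <- V9 -> V1 -> V4 <- V2
  P6: V3 <- V9 -> V8 <- V5 -> V1 -> V4 <- V2
  P7: V3 <- V9 -> V8 <- V5 -> V4 <- V2
  P8: V3 <- V9 -> V8 <- V2
Condition 1 (no descendant of V3 in the set): FAILS — V8 is a descendant of V3.
Condition 2 (every backdoor path blocked by {V8}):
  P1: open — no interior node is in the conditioning set.
  P2: blocked at collider V1 (neither it nor any descendant is in the conditioning set).
  P3: blocked at collider V1 (neither it nor any descendant is in the conditioning set).
  P4: blocked at collider V4 (neither it nor any descendant is in the conditioning set).
  P5: blocked at collider V4 (neither it nor any descendant is in the conditioning set).
  P6: blocked at collider V4 (neither it nor any descendant is in the conditioning set).
  P7: blocked at collider V4 (neither it nor any descendant is in the conditioning set).
  P8: open — collider(s) V8 are conditioned on (or have a conditioned descendant) and no non-collider on the path is in the set.
{V8} does not satisfy the backdoor criterion.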